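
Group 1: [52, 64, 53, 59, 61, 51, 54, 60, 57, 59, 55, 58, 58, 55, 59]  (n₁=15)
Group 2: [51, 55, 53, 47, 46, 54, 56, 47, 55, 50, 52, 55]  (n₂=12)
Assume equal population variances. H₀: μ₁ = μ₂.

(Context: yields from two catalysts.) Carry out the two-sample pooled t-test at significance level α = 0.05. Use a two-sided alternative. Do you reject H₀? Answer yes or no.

x̄₁=57.000, s₁=3.606, n₁=15
x̄₂=51.750, s₂=3.545, n₂=12
s_p² = [14·3.606² + 11·3.545²]/25 = 12.8100
SE = √(s_p²·(1/15+1/12)) = 1.3862
t = (57.000−51.750)/1.3862 = 3.7874
df = 25
p-value (two-sided) = 0.00085
At α=0.05: p < α → reject H₀

reject H₀: yes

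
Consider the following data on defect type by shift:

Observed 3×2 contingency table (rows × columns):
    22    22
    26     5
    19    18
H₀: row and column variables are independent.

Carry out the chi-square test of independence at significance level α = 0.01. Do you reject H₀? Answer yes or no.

reject H₀: yes

Row totals [44, 31, 37], col totals [67, 45], n=112
χ² = (22−26.32)²/26.32 + (22−17.68)²/17.68 + (26−18.54)²/18.54 + (5−12.46)²/12.46 + (19−22.13)²/22.13 + (18−14.87)²/14.87 = 10.3300
df = 2
p-value (upper-tail) = 0.00571
At α=0.01: p < α → reject H₀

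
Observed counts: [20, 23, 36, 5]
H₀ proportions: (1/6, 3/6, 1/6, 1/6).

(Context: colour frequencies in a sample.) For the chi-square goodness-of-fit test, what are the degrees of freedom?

df = k − 1 = 4 − 1 = 3

degrees of freedom = 3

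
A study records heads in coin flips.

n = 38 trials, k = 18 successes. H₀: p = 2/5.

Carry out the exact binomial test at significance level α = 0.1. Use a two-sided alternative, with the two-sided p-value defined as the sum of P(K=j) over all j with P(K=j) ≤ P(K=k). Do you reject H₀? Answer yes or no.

reject H₀: no

Exact binomial: n=38, k=18, p₀=2/5=0.4000
P(X=j) = C(n,j)·p₀^j·(1−p₀)^(n−j); p = Σ P(X=j) over j with P(X=j) ≤ P(X=18)
p-value (two-sided) = 0.40831
At α=0.1: p ≥ α → fail to reject H₀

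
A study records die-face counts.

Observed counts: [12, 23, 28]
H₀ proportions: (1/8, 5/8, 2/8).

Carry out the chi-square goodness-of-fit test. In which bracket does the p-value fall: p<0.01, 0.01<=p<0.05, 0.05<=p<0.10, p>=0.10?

p-value bracket: p<0.01

n = 63; E_i = n·p_i = [7.88, 39.38, 15.75]
χ² = (12−7.88)²/7.88 + (23−39.38)²/39.38 + (28−15.75)²/15.75 = 18.4984
df = 2
p-value (upper-tail) = 0.00010
→ bracket: p<0.01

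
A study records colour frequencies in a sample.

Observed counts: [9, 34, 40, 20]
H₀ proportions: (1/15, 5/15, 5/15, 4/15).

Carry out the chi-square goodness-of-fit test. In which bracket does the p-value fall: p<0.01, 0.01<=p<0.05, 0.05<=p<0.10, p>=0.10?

n = 103; E_i = n·p_i = [6.87, 34.33, 34.33, 27.47]
χ² = (9−6.87)²/6.87 + (34−34.33)²/34.33 + (40−34.33)²/34.33 + (20−27.47)²/27.47 = 3.6311
df = 3
p-value (upper-tail) = 0.30416
→ bracket: p>=0.10

p-value bracket: p>=0.10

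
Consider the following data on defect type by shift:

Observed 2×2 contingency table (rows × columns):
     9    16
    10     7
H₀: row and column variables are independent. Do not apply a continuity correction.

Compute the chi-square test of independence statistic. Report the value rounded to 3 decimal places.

test statistic = 2.128

Row totals [25, 17], col totals [19, 23], n=42
χ² = (9−11.31)²/11.31 + (16−13.69)²/13.69 + (10−7.69)²/7.69 + (7−9.31)²/9.31 = 2.1278
df = 1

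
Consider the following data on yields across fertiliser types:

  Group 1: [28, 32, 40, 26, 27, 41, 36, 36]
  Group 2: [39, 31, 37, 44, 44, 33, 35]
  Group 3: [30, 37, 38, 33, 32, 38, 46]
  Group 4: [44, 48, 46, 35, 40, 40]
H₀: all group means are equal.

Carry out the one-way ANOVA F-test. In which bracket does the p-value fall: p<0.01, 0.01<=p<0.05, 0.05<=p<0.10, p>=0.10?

p-value bracket: 0.01<=p<0.05

Group means [33.25, 37.57, 36.29, 42.17], grand mean 37.000
SSB = Σnᵢ(x̄ᵢ−x̄)² = 278.524; SSW = ΣΣ(x−x̄ᵢ)² = 679.476
MSB = 278.524/3 = 92.8413; MSW = 679.476/24 = 28.3115
F = MSB/MSW = 3.2793
df = (3, 24)
p-value (upper-tail) = 0.03828
→ bracket: 0.01<=p<0.05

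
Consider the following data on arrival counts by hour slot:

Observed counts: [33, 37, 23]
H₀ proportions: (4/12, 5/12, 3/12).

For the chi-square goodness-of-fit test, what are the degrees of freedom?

degrees of freedom = 2

df = k − 1 = 3 − 1 = 2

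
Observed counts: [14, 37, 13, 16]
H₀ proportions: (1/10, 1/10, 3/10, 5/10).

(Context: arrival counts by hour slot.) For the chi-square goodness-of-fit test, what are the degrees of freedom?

degrees of freedom = 3

df = k − 1 = 4 − 1 = 3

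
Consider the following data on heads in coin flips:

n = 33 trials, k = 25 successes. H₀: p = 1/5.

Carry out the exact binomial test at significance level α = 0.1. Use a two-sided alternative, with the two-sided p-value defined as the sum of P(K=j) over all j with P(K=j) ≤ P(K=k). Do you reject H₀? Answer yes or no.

Exact binomial: n=33, k=25, p₀=1/5=0.2000
P(X=j) = C(n,j)·p₀^j·(1−p₀)^(n−j); p = Σ P(X=j) over j with P(X=j) ≤ P(X=25)
p-value (two-sided) = 0.00000
At α=0.1: p < α → reject H₀

reject H₀: yes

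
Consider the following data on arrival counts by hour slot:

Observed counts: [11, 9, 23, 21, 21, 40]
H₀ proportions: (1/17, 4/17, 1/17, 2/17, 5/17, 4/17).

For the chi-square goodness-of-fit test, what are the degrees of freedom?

df = k − 1 = 6 − 1 = 5

degrees of freedom = 5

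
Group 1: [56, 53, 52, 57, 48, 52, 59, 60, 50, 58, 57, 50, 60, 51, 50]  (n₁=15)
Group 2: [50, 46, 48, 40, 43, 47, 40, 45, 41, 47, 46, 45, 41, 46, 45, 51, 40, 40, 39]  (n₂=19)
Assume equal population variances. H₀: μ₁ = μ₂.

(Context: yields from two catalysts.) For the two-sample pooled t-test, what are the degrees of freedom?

df = n₁ + n₂ − 2 = 15 + 19 − 2 = 32

degrees of freedom = 32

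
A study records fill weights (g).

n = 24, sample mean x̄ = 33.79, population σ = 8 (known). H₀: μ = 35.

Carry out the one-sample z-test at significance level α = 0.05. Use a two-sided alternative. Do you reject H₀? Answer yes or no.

SE = σ/√n = 8/√24 = 1.6330
z = (x̄−μ₀)/SE = (33.79−35)/1.6330 = -0.7410
p-value (two-sided) = 0.45871
At α=0.05: p ≥ α → fail to reject H₀

reject H₀: no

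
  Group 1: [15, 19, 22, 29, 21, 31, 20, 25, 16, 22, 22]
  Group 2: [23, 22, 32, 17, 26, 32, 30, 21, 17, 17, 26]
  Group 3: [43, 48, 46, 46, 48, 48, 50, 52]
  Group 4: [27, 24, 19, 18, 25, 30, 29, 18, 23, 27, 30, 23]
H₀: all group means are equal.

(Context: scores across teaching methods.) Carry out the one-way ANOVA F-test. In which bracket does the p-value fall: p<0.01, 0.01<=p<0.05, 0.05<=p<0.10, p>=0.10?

Group means [22.00, 23.91, 47.62, 24.42], grand mean 28.071
SSB = Σnᵢ(x̄ᵢ−x̄)² = 3815.085; SSW = ΣΣ(x−x̄ᵢ)² = 835.701
MSB = 3815.085/3 = 1271.6950; MSW = 835.701/38 = 21.9921
F = MSB/MSW = 57.8250
df = (3, 38)
p-value (upper-tail) = 0.00000
→ bracket: p<0.01

p-value bracket: p<0.01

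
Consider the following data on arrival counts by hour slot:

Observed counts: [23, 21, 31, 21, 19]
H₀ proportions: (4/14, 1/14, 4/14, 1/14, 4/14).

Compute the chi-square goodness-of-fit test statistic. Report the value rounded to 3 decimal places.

n = 115; E_i = n·p_i = [32.86, 8.21, 32.86, 8.21, 32.86]
χ² = (23−32.86)²/32.86 + (21−8.21)²/8.21 + (31−32.86)²/32.86 + (21−8.21)²/8.21 + (19−32.86)²/32.86 = 48.7087
df = 4

test statistic = 48.709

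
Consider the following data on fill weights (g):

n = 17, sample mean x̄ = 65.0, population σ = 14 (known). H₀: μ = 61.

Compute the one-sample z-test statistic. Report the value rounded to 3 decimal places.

test statistic = 1.178

SE = σ/√n = 14/√17 = 3.3955
z = (x̄−μ₀)/SE = (65.0−61)/3.3955 = 1.1780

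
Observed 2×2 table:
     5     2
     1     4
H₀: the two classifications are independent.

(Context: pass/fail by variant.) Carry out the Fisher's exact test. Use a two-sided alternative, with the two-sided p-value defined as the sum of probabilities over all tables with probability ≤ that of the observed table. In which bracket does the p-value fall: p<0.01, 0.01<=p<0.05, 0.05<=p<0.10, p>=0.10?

Margins: r₁=7, r₂=5, c₁=6, c₂=6, n=12
p_obs = C(7,5)·C(5,1)/C(12,6); sum pmf over tables with pmf ≤ p_obs
p-value (two-sided) = 0.24242
→ bracket: p>=0.10

p-value bracket: p>=0.10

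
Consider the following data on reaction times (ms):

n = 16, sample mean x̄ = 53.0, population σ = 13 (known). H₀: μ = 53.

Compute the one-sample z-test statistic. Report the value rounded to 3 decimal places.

SE = σ/√n = 13/√16 = 3.2500
z = (x̄−μ₀)/SE = (53.0−53)/3.2500 = 0.0000

test statistic = 0.000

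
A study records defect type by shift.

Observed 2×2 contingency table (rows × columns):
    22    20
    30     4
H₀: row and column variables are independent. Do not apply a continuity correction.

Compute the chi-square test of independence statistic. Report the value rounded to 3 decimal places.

Row totals [42, 34], col totals [52, 24], n=76
χ² = (22−28.74)²/28.74 + (20−13.26)²/13.26 + (30−23.26)²/23.26 + (4−10.74)²/10.74 = 11.1792
df = 1

test statistic = 11.179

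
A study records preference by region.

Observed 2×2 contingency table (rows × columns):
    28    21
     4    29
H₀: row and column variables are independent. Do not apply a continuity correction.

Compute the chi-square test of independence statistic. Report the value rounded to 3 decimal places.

test statistic = 16.798

Row totals [49, 33], col totals [32, 50], n=82
χ² = (28−19.12)²/19.12 + (21−29.88)²/29.88 + (4−12.88)²/12.88 + (29−20.12)²/20.12 = 16.7976
df = 1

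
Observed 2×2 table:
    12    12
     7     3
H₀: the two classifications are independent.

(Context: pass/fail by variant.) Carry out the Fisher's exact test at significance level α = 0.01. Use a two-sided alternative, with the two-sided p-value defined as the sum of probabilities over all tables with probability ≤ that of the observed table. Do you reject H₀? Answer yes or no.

reject H₀: no

Margins: r₁=24, r₂=10, c₁=19, c₂=15, n=34
p_obs = C(24,12)·C(10,7)/C(34,19); sum pmf over tables with pmf ≤ p_obs
p-value (two-sided) = 0.45127
At α=0.01: p ≥ α → fail to reject H₀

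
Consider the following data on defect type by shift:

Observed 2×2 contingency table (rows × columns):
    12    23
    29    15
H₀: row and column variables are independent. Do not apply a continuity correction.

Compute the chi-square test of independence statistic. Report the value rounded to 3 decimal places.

test statistic = 7.809

Row totals [35, 44], col totals [41, 38], n=79
χ² = (12−18.16)²/18.16 + (23−16.84)²/16.84 + (29−22.84)²/22.84 + (15−21.16)²/21.16 = 7.8090
df = 1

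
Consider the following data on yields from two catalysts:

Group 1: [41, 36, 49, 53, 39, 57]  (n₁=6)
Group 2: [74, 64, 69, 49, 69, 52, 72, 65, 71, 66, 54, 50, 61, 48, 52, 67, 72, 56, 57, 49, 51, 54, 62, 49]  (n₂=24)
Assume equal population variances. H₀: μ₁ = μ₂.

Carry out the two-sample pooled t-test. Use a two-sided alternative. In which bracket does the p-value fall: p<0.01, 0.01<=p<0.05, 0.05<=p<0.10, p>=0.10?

x̄₁=45.833, s₁=8.400, n₁=6
x̄₂=59.708, s₂=8.869, n₂=24
s_p² = [5·8.400² + 23·8.869²]/28 = 77.2068
SE = √(s_p²·(1/6+1/24)) = 4.0106
t = (45.833−59.708)/4.0106 = -3.4596
df = 28
p-value (two-sided) = 0.00175
→ bracket: p<0.01

p-value bracket: p<0.01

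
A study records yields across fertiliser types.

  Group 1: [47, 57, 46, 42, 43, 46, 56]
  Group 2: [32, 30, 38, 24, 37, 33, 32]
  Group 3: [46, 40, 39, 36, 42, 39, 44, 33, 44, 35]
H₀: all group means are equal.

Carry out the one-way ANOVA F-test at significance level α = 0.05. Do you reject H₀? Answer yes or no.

reject H₀: yes

Group means [48.14, 32.29, 39.80], grand mean 40.042
SSB = Σnᵢ(x̄ᵢ−x̄)² = 881.073; SSW = ΣΣ(x−x̄ᵢ)² = 507.886
MSB = 881.073/2 = 440.5363; MSW = 507.886/21 = 24.1850
F = MSB/MSW = 18.2152
df = (2, 21)
p-value (upper-tail) = 0.00003
At α=0.05: p < α → reject H₀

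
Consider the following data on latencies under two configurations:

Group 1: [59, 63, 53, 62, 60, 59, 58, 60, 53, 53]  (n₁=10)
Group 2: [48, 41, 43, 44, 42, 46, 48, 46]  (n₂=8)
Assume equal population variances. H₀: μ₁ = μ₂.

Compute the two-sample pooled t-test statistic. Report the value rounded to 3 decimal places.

test statistic = 8.434

x̄₁=58.000, s₁=3.742, n₁=10
x̄₂=44.750, s₂=2.659, n₂=8
s_p² = [9·3.742² + 7·2.659²]/16 = 10.9688
SE = √(s_p²·(1/10+1/8)) = 1.5710
t = (58.000−44.750)/1.5710 = 8.4342
df = 16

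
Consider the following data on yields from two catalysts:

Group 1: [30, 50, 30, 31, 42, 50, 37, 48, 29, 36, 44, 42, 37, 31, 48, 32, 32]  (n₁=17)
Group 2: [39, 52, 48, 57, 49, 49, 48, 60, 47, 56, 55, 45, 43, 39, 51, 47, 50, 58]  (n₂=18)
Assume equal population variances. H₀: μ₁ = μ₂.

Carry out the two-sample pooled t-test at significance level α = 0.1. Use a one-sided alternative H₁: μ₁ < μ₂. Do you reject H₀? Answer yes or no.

x̄₁=38.176, s₁=7.667, n₁=17
x̄₂=49.611, s₂=6.040, n₂=18
s_p² = [16·7.667² + 17·6.040²]/33 = 47.2954
SE = √(s_p²·(1/17+1/18)) = 2.3259
t = (38.176−49.611)/2.3259 = -4.9163
df = 33
p-value (one-sided, H₁ less) = 0.00001
At α=0.1: p < α → reject H₀

reject H₀: yes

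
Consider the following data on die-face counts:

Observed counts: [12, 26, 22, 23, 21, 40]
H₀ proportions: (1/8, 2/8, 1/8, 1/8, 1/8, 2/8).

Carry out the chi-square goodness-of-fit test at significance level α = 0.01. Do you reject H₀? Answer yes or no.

n = 144; E_i = n·p_i = [18.00, 36.00, 18.00, 18.00, 18.00, 36.00]
χ² = (12−18.00)²/18.00 + (26−36.00)²/36.00 + (22−18.00)²/18.00 + (23−18.00)²/18.00 + (21−18.00)²/18.00 + (40−36.00)²/36.00 = 8.0000
df = 5
p-value (upper-tail) = 0.15624
At α=0.01: p ≥ α → fail to reject H₀

reject H₀: no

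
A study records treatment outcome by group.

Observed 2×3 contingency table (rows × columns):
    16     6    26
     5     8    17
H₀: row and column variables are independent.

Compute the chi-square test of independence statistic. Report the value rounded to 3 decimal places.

Row totals [48, 30], col totals [21, 14, 43], n=78
χ² = (16−12.92)²/12.92 + (6−8.62)²/8.62 + (26−26.46)²/26.46 + (5−8.08)²/8.08 + (8−5.38)²/5.38 + (17−16.54)²/16.54 = 3.9900
df = 2

test statistic = 3.990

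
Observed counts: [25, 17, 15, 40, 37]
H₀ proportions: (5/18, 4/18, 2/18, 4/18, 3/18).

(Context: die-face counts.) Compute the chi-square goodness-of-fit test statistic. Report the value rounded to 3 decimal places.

n = 134; E_i = n·p_i = [37.22, 29.78, 14.89, 29.78, 22.33]
χ² = (25−37.22)²/37.22 + (17−29.78)²/29.78 + (15−14.89)²/14.89 + (40−29.78)²/29.78 + (37−22.33)²/22.33 = 22.6381
df = 4

test statistic = 22.638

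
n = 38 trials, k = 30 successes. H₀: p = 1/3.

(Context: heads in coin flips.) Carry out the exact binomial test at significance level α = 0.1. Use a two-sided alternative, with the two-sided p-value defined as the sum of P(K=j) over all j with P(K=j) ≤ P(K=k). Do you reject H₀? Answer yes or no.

reject H₀: yes

Exact binomial: n=38, k=30, p₀=1/3=0.3333
P(X=j) = C(n,j)·p₀^j·(1−p₀)^(n−j); p = Σ P(X=j) over j with P(X=j) ≤ P(X=30)
p-value (two-sided) = 0.00000
At α=0.1: p < α → reject H₀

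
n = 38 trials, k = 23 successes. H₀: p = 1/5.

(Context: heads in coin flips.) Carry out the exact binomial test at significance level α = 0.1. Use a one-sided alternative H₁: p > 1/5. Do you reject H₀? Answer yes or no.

reject H₀: yes

Exact binomial: n=38, k=23, p₀=1/5=0.2000
P(X≥23) from Σ C(n,i)·p₀^i·(1−p₀)^(n−i)
p-value (one-sided, H₁ greater) = 0.00000
At α=0.1: p < α → reject H₀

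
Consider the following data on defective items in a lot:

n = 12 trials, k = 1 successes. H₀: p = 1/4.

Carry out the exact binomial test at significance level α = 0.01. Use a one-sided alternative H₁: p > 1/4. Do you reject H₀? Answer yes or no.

Exact binomial: n=12, k=1, p₀=1/4=0.2500
P(X≥1) from Σ C(n,i)·p₀^i·(1−p₀)^(n−i)
p-value (one-sided, H₁ greater) = 0.96832
At α=0.01: p ≥ α → fail to reject H₀

reject H₀: no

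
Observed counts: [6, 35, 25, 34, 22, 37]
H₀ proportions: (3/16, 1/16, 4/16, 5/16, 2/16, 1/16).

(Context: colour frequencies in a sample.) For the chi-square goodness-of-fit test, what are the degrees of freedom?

df = k − 1 = 6 − 1 = 5

degrees of freedom = 5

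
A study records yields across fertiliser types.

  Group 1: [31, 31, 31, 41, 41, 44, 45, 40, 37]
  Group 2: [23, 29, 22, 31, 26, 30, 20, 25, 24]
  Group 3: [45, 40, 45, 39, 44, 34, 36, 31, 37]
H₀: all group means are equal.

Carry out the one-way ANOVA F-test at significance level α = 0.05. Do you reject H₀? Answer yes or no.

reject H₀: yes

Group means [37.89, 25.56, 39.00], grand mean 34.148
SSB = Σnᵢ(x̄ᵢ−x̄)² = 1002.296; SSW = ΣΣ(x−x̄ᵢ)² = 569.111
MSB = 1002.296/2 = 501.1481; MSW = 569.111/24 = 23.7130
F = MSB/MSW = 21.1339
df = (2, 24)
p-value (upper-tail) = 0.00001
At α=0.05: p < α → reject H₀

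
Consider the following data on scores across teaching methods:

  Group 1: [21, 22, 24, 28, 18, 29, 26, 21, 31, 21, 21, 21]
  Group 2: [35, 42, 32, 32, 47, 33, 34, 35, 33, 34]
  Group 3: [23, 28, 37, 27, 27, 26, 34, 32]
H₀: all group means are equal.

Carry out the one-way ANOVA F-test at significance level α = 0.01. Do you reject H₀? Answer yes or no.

Group means [23.58, 35.70, 29.25], grand mean 29.133
SSB = Σnᵢ(x̄ᵢ−x̄)² = 800.950; SSW = ΣΣ(x−x̄ᵢ)² = 544.517
MSB = 800.950/2 = 400.4750; MSW = 544.517/27 = 20.1673
F = MSB/MSW = 19.8577
df = (2, 27)
p-value (upper-tail) = 0.00000
At α=0.01: p < α → reject H₀

reject H₀: yes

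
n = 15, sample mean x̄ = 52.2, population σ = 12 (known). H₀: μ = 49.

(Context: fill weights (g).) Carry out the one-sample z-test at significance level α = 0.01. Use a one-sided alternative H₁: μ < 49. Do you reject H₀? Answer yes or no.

reject H₀: no

SE = σ/√n = 12/√15 = 3.0984
z = (x̄−μ₀)/SE = (52.2−49)/3.0984 = 1.0328
p-value (one-sided, H₁ less) = 0.84915
At α=0.01: p ≥ α → fail to reject H₀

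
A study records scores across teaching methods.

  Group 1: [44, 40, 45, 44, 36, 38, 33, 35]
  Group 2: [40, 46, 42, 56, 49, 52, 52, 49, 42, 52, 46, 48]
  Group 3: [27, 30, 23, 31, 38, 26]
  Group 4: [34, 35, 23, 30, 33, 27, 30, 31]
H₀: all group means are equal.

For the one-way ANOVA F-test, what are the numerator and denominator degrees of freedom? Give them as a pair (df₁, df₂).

degrees of freedom = [3, 30]

k = 4 groups, N = 34 total
df = (k−1, N−k) = (4−1, 34−4) = (3, 30)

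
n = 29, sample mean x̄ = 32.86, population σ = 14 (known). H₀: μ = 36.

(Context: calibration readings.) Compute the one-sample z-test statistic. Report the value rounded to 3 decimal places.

test statistic = -1.208

SE = σ/√n = 14/√29 = 2.5997
z = (x̄−μ₀)/SE = (32.86−36)/2.5997 = -1.2078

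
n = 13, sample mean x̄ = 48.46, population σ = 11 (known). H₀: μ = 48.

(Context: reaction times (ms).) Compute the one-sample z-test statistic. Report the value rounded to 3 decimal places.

SE = σ/√n = 11/√13 = 3.0509
z = (x̄−μ₀)/SE = (48.46−48)/3.0509 = 0.1508

test statistic = 0.151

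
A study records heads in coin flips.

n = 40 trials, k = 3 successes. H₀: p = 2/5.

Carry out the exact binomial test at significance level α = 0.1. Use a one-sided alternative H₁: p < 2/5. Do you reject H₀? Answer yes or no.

reject H₀: yes

Exact binomial: n=40, k=3, p₀=2/5=0.4000
P(X≤3) from Σ C(n,i)·p₀^i·(1−p₀)^(n−i)
p-value (one-sided, H₁ less) = 0.00000
At α=0.1: p < α → reject H₀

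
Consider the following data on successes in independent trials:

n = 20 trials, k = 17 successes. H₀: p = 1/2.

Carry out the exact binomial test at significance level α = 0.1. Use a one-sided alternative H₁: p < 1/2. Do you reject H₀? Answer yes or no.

Exact binomial: n=20, k=17, p₀=1/2=0.5000
P(X≤17) from Σ C(n,i)·p₀^i·(1−p₀)^(n−i)
p-value (one-sided, H₁ less) = 0.99980
At α=0.1: p ≥ α → fail to reject H₀

reject H₀: no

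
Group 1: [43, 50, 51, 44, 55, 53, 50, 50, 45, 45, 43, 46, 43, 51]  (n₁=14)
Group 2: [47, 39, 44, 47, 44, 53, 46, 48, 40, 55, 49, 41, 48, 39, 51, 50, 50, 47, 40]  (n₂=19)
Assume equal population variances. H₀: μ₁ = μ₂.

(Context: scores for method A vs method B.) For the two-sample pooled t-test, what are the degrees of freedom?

df = n₁ + n₂ − 2 = 14 + 19 − 2 = 31

degrees of freedom = 31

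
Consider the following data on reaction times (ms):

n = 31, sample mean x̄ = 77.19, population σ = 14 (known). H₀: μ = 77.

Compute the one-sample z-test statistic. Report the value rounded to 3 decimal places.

test statistic = 0.076

SE = σ/√n = 14/√31 = 2.5145
z = (x̄−μ₀)/SE = (77.19−77)/2.5145 = 0.0756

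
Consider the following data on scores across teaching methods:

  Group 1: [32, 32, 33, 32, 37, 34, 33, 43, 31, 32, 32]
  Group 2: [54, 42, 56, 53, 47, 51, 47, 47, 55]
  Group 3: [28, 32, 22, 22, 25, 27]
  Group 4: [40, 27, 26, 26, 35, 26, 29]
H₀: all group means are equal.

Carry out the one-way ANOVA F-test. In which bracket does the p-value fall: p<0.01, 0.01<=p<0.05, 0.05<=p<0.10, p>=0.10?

p-value bracket: p<0.01

Group means [33.73, 50.22, 26.00, 29.86], grand mean 36.000
SSB = Σnᵢ(x̄ᵢ−x̄)² = 2741.405; SSW = ΣΣ(x−x̄ᵢ)² = 554.595
MSB = 2741.405/3 = 913.8018; MSW = 554.595/29 = 19.1239
F = MSB/MSW = 47.7831
df = (3, 29)
p-value (upper-tail) = 0.00000
→ bracket: p<0.01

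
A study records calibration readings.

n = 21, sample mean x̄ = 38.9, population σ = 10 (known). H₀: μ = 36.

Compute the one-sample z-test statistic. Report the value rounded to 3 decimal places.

SE = σ/√n = 10/√21 = 2.1822
z = (x̄−μ₀)/SE = (38.9−36)/2.1822 = 1.3289

test statistic = 1.329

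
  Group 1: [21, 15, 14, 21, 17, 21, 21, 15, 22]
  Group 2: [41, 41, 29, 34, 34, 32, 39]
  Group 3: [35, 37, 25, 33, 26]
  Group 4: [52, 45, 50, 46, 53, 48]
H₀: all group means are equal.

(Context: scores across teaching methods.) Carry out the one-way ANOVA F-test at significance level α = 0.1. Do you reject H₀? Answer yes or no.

reject H₀: yes

Group means [18.56, 35.71, 31.20, 49.00], grand mean 32.111
SSB = Σnᵢ(x̄ᵢ−x̄)² = 3460.216; SSW = ΣΣ(x−x̄ᵢ)² = 384.451
MSB = 3460.216/3 = 1153.4053; MSW = 384.451/23 = 16.7153
F = MSB/MSW = 69.0032
df = (3, 23)
p-value (upper-tail) = 0.00000
At α=0.1: p < α → reject H₀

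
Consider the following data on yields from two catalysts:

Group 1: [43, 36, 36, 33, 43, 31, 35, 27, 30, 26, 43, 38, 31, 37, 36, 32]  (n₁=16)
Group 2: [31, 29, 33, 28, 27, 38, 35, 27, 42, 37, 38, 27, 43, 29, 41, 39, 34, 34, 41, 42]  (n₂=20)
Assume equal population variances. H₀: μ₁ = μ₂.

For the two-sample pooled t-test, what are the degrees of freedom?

degrees of freedom = 34

df = n₁ + n₂ − 2 = 16 + 20 − 2 = 34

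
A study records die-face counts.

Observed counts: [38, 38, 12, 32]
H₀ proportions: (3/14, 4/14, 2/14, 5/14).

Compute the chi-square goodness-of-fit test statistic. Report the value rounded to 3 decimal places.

n = 120; E_i = n·p_i = [25.71, 34.29, 17.14, 42.86]
χ² = (38−25.71)²/25.71 + (38−34.29)²/34.29 + (12−17.14)²/17.14 + (32−42.86)²/42.86 = 10.5656
df = 3

test statistic = 10.566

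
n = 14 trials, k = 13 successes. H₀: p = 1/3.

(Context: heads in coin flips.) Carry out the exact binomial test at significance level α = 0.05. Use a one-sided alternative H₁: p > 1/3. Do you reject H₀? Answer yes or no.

Exact binomial: n=14, k=13, p₀=1/3=0.3333
P(X≥13) from Σ C(n,i)·p₀^i·(1−p₀)^(n−i)
p-value (one-sided, H₁ greater) = 0.00001
At α=0.05: p < α → reject H₀

reject H₀: yes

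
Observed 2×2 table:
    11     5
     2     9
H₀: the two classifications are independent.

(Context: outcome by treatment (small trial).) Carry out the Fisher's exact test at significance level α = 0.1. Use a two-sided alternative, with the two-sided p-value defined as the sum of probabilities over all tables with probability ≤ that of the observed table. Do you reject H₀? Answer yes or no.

Margins: r₁=16, r₂=11, c₁=13, c₂=14, n=27
p_obs = C(16,11)·C(11,2)/C(27,13); sum pmf over tables with pmf ≤ p_obs
p-value (two-sided) = 0.01831
At α=0.1: p < α → reject H₀

reject H₀: yes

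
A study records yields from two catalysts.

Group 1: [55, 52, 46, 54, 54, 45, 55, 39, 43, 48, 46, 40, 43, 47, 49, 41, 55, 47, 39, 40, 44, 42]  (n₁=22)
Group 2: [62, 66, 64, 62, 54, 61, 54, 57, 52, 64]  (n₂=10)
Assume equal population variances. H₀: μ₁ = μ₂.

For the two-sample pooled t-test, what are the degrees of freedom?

df = n₁ + n₂ − 2 = 22 + 10 − 2 = 30

degrees of freedom = 30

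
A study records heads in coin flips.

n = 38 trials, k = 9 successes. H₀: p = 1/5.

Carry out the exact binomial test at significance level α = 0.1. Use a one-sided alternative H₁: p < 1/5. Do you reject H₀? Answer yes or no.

Exact binomial: n=38, k=9, p₀=1/5=0.2000
P(X≤9) from Σ C(n,i)·p₀^i·(1−p₀)^(n−i)
p-value (one-sided, H₁ less) = 0.78447
At α=0.1: p ≥ α → fail to reject H₀

reject H₀: no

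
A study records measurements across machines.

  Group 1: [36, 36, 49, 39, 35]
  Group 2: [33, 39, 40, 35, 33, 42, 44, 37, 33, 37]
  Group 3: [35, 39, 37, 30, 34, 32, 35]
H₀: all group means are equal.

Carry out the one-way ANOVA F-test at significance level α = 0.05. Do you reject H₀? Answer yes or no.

reject H₀: no

Group means [39.00, 37.30, 34.57], grand mean 36.818
SSB = Σnᵢ(x̄ᵢ−x̄)² = 61.458; SSW = ΣΣ(x−x̄ᵢ)² = 325.814
MSB = 61.458/2 = 30.7292; MSW = 325.814/19 = 17.1481
F = MSB/MSW = 1.7920
df = (2, 19)
p-value (upper-tail) = 0.19367
At α=0.05: p ≥ α → fail to reject H₀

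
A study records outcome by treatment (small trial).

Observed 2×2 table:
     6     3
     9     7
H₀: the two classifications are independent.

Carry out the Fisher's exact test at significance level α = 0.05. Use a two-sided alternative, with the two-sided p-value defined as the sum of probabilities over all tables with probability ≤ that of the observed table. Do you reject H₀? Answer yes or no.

reject H₀: no

Margins: r₁=9, r₂=16, c₁=15, c₂=10, n=25
p_obs = C(9,6)·C(16,9)/C(25,15); sum pmf over tables with pmf ≤ p_obs
p-value (two-sided) = 0.69132
At α=0.05: p ≥ α → fail to reject H₀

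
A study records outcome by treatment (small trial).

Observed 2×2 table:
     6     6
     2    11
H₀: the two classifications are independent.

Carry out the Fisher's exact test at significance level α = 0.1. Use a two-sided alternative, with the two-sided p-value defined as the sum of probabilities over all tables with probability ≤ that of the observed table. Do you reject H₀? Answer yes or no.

reject H₀: yes

Margins: r₁=12, r₂=13, c₁=8, c₂=17, n=25
p_obs = C(12,6)·C(13,2)/C(25,8); sum pmf over tables with pmf ≤ p_obs
p-value (two-sided) = 0.09684
At α=0.1: p < α → reject H₀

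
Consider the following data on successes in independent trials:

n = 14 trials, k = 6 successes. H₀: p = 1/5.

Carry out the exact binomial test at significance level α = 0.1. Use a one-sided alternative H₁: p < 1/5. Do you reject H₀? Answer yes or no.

reject H₀: no

Exact binomial: n=14, k=6, p₀=1/5=0.2000
P(X≤6) from Σ C(n,i)·p₀^i·(1−p₀)^(n−i)
p-value (one-sided, H₁ less) = 0.98839
At α=0.1: p ≥ α → fail to reject H₀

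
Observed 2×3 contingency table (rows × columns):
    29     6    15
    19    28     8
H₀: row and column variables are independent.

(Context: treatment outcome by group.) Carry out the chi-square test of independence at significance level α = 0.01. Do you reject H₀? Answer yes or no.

reject H₀: yes

Row totals [50, 55], col totals [48, 34, 23], n=105
χ² = (29−22.86)²/22.86 + (6−16.19)²/16.19 + (15−10.95)²/10.95 + (19−25.14)²/25.14 + (28−17.81)²/17.81 + (8−12.05)²/12.05 = 18.2524
df = 2
p-value (upper-tail) = 0.00011
At α=0.01: p < α → reject H₀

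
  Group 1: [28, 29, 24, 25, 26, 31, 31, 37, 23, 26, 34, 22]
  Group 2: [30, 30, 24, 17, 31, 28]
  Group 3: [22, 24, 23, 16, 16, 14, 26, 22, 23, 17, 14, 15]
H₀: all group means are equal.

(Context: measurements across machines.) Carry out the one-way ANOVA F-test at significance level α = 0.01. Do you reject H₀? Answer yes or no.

Group means [28.00, 26.67, 19.33], grand mean 24.267
SSB = Σnᵢ(x̄ᵢ−x̄)² = 493.867; SSW = ΣΣ(x−x̄ᵢ)² = 584.000
MSB = 493.867/2 = 246.9333; MSW = 584.000/27 = 21.6296
F = MSB/MSW = 11.4164
df = (2, 27)
p-value (upper-tail) = 0.00026
At α=0.01: p < α → reject H₀

reject H₀: yes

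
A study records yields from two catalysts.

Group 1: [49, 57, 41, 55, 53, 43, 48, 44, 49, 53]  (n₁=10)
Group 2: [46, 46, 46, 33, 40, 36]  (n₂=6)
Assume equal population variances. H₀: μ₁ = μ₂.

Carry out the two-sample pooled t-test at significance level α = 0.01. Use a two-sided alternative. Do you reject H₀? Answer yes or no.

x̄₁=49.200, s₁=5.350, n₁=10
x̄₂=41.167, s₂=5.742, n₂=6
s_p² = [9·5.350² + 5·5.742²]/14 = 30.1738
SE = √(s_p²·(1/10+1/6)) = 2.8366
t = (49.200−41.167)/2.8366 = 2.8320
df = 14
p-value (two-sided) = 0.01331
At α=0.01: p ≥ α → fail to reject H₀

reject H₀: no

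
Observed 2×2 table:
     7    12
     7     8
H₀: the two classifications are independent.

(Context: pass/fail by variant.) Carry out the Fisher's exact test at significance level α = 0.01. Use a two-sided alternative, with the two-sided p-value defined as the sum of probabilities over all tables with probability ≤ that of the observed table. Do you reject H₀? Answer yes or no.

reject H₀: no

Margins: r₁=19, r₂=15, c₁=14, c₂=20, n=34
p_obs = C(19,7)·C(15,7)/C(34,14); sum pmf over tables with pmf ≤ p_obs
p-value (two-sided) = 0.72824
At α=0.01: p ≥ α → fail to reject H₀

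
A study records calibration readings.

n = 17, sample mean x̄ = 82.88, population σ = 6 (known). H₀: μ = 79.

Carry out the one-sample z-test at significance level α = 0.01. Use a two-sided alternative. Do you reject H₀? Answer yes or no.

reject H₀: yes

SE = σ/√n = 6/√17 = 1.4552
z = (x̄−μ₀)/SE = (82.88−79)/1.4552 = 2.6663
p-value (two-sided) = 0.00767
At α=0.01: p < α → reject H₀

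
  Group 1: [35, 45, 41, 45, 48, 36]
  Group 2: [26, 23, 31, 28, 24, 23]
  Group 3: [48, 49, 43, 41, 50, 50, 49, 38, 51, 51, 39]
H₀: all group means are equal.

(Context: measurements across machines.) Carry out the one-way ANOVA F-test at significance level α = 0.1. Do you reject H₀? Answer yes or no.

reject H₀: yes

Group means [41.67, 25.83, 46.27], grand mean 39.739
SSB = Σnᵢ(x̄ᵢ−x̄)² = 1652.086; SSW = ΣΣ(x−x̄ᵢ)² = 440.348
MSB = 1652.086/2 = 826.0431; MSW = 440.348/20 = 22.0174
F = MSB/MSW = 37.5177
df = (2, 20)
p-value (upper-tail) = 0.00000
At α=0.1: p < α → reject H₀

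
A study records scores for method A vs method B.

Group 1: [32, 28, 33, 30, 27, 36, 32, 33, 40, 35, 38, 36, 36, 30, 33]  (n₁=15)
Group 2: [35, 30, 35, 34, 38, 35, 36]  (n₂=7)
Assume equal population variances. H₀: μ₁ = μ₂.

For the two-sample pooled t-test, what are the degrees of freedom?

degrees of freedom = 20

df = n₁ + n₂ − 2 = 15 + 7 − 2 = 20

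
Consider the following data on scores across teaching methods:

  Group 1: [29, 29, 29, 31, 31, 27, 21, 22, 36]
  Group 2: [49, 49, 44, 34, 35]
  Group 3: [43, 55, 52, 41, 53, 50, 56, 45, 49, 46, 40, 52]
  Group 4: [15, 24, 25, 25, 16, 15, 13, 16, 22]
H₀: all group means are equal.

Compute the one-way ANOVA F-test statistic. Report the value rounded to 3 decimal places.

Group means [28.33, 42.20, 48.50, 19.00], grand mean 34.829
SSB = Σnᵢ(x̄ᵢ−x̄)² = 5149.171; SSW = ΣΣ(x−x̄ᵢ)² = 899.800
MSB = 5149.171/3 = 1716.3905; MSW = 899.800/31 = 29.0258
F = MSB/MSW = 59.1333
df = (3, 31)

test statistic = 59.133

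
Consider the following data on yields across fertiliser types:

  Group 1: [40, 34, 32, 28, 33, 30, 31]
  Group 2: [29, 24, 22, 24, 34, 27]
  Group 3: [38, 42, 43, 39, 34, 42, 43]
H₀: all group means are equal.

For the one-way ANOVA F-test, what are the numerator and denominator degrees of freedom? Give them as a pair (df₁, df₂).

degrees of freedom = [2, 17]

k = 3 groups, N = 20 total
df = (k−1, N−k) = (3−1, 20−3) = (2, 17)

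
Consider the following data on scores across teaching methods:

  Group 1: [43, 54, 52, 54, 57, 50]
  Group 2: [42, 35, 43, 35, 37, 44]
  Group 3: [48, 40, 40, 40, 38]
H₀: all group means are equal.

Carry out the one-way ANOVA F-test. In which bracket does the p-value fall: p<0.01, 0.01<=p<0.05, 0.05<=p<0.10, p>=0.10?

Group means [51.67, 39.33, 41.20], grand mean 44.235
SSB = Σnᵢ(x̄ᵢ−x̄)² = 521.592; SSW = ΣΣ(x−x̄ᵢ)² = 263.467
MSB = 521.592/2 = 260.7961; MSW = 263.467/14 = 18.8190
F = MSB/MSW = 13.8581
df = (2, 14)
p-value (upper-tail) = 0.00048
→ bracket: p<0.01

p-value bracket: p<0.01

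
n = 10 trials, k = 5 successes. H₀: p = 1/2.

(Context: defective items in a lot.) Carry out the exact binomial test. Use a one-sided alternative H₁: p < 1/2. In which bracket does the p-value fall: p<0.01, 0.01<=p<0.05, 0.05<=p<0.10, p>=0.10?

Exact binomial: n=10, k=5, p₀=1/2=0.5000
P(X≤5) from Σ C(n,i)·p₀^i·(1−p₀)^(n−i)
p-value (one-sided, H₁ less) = 0.62305
→ bracket: p>=0.10

p-value bracket: p>=0.10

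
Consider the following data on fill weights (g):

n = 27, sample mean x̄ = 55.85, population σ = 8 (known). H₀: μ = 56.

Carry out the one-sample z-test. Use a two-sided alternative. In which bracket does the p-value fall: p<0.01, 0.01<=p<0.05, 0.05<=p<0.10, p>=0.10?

p-value bracket: p>=0.10

SE = σ/√n = 8/√27 = 1.5396
z = (x̄−μ₀)/SE = (55.85−56)/1.5396 = -0.0974
p-value (two-sided) = 0.92239
→ bracket: p>=0.10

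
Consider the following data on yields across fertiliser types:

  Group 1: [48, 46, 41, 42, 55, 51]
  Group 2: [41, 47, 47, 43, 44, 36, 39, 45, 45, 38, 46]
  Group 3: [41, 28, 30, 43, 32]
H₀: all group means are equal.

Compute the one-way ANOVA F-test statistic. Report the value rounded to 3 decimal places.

Group means [47.17, 42.82, 34.80], grand mean 42.182
SSB = Σnᵢ(x̄ᵢ−x̄)² = 426.003; SSW = ΣΣ(x−x̄ᵢ)² = 469.270
MSB = 426.003/2 = 213.0015; MSW = 469.270/19 = 24.6984
F = MSB/MSW = 8.6241
df = (2, 19)

test statistic = 8.624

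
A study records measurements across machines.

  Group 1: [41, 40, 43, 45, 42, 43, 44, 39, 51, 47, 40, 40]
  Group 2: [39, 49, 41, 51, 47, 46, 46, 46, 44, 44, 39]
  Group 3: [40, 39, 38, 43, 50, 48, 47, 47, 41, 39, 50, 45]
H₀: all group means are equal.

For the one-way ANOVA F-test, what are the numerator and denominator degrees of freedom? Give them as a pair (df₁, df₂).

k = 3 groups, N = 35 total
df = (k−1, N−k) = (3−1, 35−3) = (2, 32)

degrees of freedom = [2, 32]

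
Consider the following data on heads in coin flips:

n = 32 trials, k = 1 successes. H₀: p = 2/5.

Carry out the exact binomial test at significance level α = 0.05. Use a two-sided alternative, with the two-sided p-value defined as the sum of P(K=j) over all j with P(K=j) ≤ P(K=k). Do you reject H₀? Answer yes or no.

reject H₀: yes

Exact binomial: n=32, k=1, p₀=2/5=0.4000
P(X=j) = C(n,j)·p₀^j·(1−p₀)^(n−j); p = Σ P(X=j) over j with P(X=j) ≤ P(X=1)
p-value (two-sided) = 0.00000
At α=0.05: p < α → reject H₀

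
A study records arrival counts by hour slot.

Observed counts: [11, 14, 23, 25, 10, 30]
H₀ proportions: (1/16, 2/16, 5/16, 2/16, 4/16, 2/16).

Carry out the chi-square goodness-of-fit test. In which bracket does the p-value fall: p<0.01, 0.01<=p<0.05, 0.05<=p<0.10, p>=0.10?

p-value bracket: p<0.01

n = 113; E_i = n·p_i = [7.06, 14.12, 35.31, 14.12, 28.25, 14.12]
χ² = (11−7.06)²/7.06 + (14−14.12)²/14.12 + (23−35.31)²/35.31 + (25−14.12)²/14.12 + (10−28.25)²/28.25 + (30−14.12)²/14.12 = 44.4938
df = 5
p-value (upper-tail) = 0.00000
→ bracket: p<0.01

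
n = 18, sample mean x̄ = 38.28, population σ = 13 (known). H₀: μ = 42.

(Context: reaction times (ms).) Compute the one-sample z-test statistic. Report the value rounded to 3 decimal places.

SE = σ/√n = 13/√18 = 3.0641
z = (x̄−μ₀)/SE = (38.28−42)/3.0641 = -1.2140

test statistic = -1.214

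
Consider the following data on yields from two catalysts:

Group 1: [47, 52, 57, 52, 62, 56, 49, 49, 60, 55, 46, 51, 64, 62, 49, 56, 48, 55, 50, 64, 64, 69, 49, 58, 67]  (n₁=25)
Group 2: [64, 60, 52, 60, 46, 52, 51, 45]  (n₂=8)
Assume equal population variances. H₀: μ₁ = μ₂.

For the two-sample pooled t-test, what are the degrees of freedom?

df = n₁ + n₂ − 2 = 25 + 8 − 2 = 31

degrees of freedom = 31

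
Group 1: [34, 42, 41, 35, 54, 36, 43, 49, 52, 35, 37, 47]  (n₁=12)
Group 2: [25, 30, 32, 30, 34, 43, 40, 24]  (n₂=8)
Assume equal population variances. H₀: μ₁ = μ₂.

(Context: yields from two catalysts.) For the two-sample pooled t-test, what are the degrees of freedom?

degrees of freedom = 18

df = n₁ + n₂ − 2 = 12 + 8 − 2 = 18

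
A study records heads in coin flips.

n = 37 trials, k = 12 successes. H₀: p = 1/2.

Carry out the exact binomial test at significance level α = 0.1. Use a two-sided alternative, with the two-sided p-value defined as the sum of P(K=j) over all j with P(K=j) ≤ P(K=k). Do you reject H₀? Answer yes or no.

reject H₀: yes

Exact binomial: n=37, k=12, p₀=1/2=0.5000
P(X=j) = C(n,j)·p₀^j·(1−p₀)^(n−j); p = Σ P(X=j) over j with P(X=j) ≤ P(X=12)
p-value (two-sided) = 0.04703
At α=0.1: p < α → reject H₀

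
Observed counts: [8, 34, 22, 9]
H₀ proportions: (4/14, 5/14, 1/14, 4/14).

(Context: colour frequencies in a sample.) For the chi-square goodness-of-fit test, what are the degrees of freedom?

df = k − 1 = 4 − 1 = 3

degrees of freedom = 3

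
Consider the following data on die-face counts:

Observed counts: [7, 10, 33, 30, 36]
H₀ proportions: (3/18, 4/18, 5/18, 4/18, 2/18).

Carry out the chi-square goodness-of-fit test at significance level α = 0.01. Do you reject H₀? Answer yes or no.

reject H₀: yes

n = 116; E_i = n·p_i = [19.33, 25.78, 32.22, 25.78, 12.89]
χ² = (7−19.33)²/19.33 + (10−25.78)²/25.78 + (33−32.22)²/32.22 + (30−25.78)²/25.78 + (36−12.89)²/12.89 = 59.6759
df = 4
p-value (upper-tail) = 0.00000
At α=0.01: p < α → reject H₀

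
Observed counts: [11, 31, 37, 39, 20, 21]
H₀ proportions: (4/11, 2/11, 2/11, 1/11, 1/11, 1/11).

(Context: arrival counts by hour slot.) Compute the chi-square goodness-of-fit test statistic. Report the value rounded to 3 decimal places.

n = 159; E_i = n·p_i = [57.82, 28.91, 28.91, 14.45, 14.45, 14.45]
χ² = (11−57.82)²/57.82 + (31−28.91)²/28.91 + (37−28.91)²/28.91 + (39−14.45)²/14.45 + (20−14.45)²/14.45 + (21−14.45)²/14.45 = 87.0991
df = 5

test statistic = 87.099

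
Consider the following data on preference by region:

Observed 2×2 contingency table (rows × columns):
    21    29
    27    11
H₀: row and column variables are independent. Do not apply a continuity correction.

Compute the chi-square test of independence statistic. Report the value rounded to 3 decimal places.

test statistic = 7.350

Row totals [50, 38], col totals [48, 40], n=88
χ² = (21−27.27)²/27.27 + (29−22.73)²/22.73 + (27−20.73)²/20.73 + (11−17.27)²/17.27 = 7.3503
df = 1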